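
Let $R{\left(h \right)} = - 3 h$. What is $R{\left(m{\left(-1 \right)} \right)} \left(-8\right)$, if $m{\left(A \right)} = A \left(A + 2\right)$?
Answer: $-24$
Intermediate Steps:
$m{\left(A \right)} = A \left(2 + A\right)$
$R{\left(m{\left(-1 \right)} \right)} \left(-8\right) = - 3 \left(- (2 - 1)\right) \left(-8\right) = - 3 \left(\left(-1\right) 1\right) \left(-8\right) = \left(-3\right) \left(-1\right) \left(-8\right) = 3 \left(-8\right) = -24$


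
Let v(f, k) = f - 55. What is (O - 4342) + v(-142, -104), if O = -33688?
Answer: -38227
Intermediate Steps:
v(f, k) = -55 + f
(O - 4342) + v(-142, -104) = (-33688 - 4342) + (-55 - 142) = -38030 - 197 = -38227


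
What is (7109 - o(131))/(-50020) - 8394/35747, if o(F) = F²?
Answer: -15134759/447016235 ≈ -0.033857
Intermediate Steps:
(7109 - o(131))/(-50020) - 8394/35747 = (7109 - 1*131²)/(-50020) - 8394/35747 = (7109 - 1*17161)*(-1/50020) - 8394*1/35747 = (7109 - 17161)*(-1/50020) - 8394/35747 = -10052*(-1/50020) - 8394/35747 = 2513/12505 - 8394/35747 = -15134759/447016235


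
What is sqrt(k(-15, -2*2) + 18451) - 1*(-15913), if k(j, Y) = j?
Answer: 15913 + 2*sqrt(4609) ≈ 16049.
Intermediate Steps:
sqrt(k(-15, -2*2) + 18451) - 1*(-15913) = sqrt(-15 + 18451) - 1*(-15913) = sqrt(18436) + 15913 = 2*sqrt(4609) + 15913 = 15913 + 2*sqrt(4609)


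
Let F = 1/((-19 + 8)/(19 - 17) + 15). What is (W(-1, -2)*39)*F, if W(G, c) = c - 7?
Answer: -702/19 ≈ -36.947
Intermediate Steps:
W(G, c) = -7 + c
F = 2/19 (F = 1/(-11/2 + 15) = 1/(19/2) = 2/19 ≈ 0.10526)
(W(-1, -2)*39)*F = ((-7 - 2)*39)*(2/19) = -9*39*(2/19) = -351*2/19 = -702/19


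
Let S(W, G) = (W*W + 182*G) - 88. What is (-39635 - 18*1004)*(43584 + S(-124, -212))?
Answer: -1170759616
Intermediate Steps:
S(W, G) = -88 + W**2 + 182*G (S(W, G) = (W**2 + 182*G) - 88 = -88 + W**2 + 182*G)
(-39635 - 18*1004)*(43584 + S(-124, -212)) = (-39635 - 18*1004)*(43584 + (-88 + (-124)**2 + 182*(-212))) = (-39635 - 18072)*(43584 + (-88 + 15376 - 38584)) = -57707*(43584 - 23296) = -57707*20288 = -1170759616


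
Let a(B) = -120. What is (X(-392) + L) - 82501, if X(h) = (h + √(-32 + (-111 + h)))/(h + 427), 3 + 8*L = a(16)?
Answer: -3301103/40 + I*√535/35 ≈ -82528.0 + 0.66086*I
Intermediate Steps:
L = -123/8 (L = -3/8 + (⅛)*(-120) = -3/8 - 15 = -123/8 ≈ -15.375)
X(h) = (h + √(-143 + h))/(427 + h)
(X(-392) + L) - 82501 = ((-392 + √(-143 - 392))/(427 - 392) - 123/8) - 82501 = ((-392 + √(-535))/35 - 123/8) - 82501 = ((-392 + I*√535)/35 - 123/8) - 82501 = ((-56/5 + I*√535/35) - 123/8) - 82501 = (-1063/40 + I*√535/35) - 82501 = -3301103/40 + I*√535/35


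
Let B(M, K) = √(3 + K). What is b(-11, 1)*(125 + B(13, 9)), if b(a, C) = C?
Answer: 125 + 2*√3 ≈ 128.46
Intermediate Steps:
b(-11, 1)*(125 + B(13, 9)) = 1*(125 + √(3 + 9)) = 1*(125 + √12) = 1*(125 + 2*√3) = 125 + 2*√3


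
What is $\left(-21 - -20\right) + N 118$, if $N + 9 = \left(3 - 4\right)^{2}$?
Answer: $-945$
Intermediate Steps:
$N = -8$ ($N = -9 + \left(3 - 4\right)^{2} = -9 + \left(-1\right)^{2} = -9 + 1 = -8$)
$\left(-21 - -20\right) + N 118 = \left(-21 - -20\right) - 944 = \left(-21 + 20\right) - 944 = -1 - 944 = -945$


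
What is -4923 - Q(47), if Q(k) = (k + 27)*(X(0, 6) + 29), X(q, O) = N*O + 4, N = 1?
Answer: -7809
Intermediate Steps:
X(q, O) = 4 + O (X(q, O) = 1*O + 4 = O + 4 = 4 + O)
Q(k) = 1053 + 39*k (Q(k) = (k + 27)*((4 + 6) + 29) = (27 + k)*(10 + 29) = (27 + k)*39 = 1053 + 39*k)
-4923 - Q(47) = -4923 - (1053 + 39*47) = -4923 - (1053 + 1833) = -4923 - 1*2886 = -4923 - 2886 = -7809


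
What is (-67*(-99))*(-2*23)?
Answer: -305118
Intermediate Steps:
(-67*(-99))*(-2*23) = 6633*(-46) = -305118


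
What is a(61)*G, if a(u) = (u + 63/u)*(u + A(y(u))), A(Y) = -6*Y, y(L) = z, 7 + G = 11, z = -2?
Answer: 1104928/61 ≈ 18114.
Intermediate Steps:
G = 4 (G = -7 + 11 = 4)
y(L) = -2
a(u) = (12 + u)*(u + 63/u) (a(u) = (u + 63/u)*(u - 6*(-2)) = (u + 63/u)*(u + 12) = (u + 63/u)*(12 + u) = (12 + u)*(u + 63/u))
a(61)*G = (63 + 61**2 + 12*61 + 756/61)*4 = (63 + 3721 + 732 + 756*(1/61))*4 = (63 + 3721 + 732 + 756/61)*4 = (276232/61)*4 = 1104928/61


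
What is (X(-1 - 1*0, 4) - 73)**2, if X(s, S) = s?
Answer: 5476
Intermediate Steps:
(X(-1 - 1*0, 4) - 73)**2 = ((-1 - 1*0) - 73)**2 = ((-1 + 0) - 73)**2 = (-1 - 73)**2 = (-74)**2 = 5476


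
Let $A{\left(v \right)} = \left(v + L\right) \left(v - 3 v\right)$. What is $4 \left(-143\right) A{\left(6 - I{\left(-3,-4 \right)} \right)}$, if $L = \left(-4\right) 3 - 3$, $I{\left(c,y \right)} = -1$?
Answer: $-64064$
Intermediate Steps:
$L = -15$ ($L = -12 - 3 = -15$)
$A{\left(v \right)} = - 2 v \left(-15 + v\right)$ ($A{\left(v \right)} = \left(v - 15\right) \left(v - 3 v\right) = \left(-15 + v\right) \left(- 2 v\right) = - 2 v \left(-15 + v\right)$)
$4 \left(-143\right) A{\left(6 - I{\left(-3,-4 \right)} \right)} = 4 \left(-143\right) 2 \left(6 - -1\right) \left(15 - \left(6 - -1\right)\right) = - 572 \cdot 2 \left(6 + 1\right) \left(15 - \left(6 + 1\right)\right) = - 572 \cdot 2 \cdot 7 \left(15 - 7\right) = - 572 \cdot 2 \cdot 7 \cdot 8 = \left(-572\right) 112 = -64064$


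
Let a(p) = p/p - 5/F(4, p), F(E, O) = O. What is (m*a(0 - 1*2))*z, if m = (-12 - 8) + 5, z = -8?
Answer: 420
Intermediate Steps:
m = -15 (m = -20 + 5 = -15)
a(p) = 1 - 5/p (a(p) = p/p - 5/p = 1 - 5/p)
(m*a(0 - 1*2))*z = -15*(-5 + (0 - 1*2))/(0 - 1*2)*(-8) = -15*(-5 + (0 - 2))/(0 - 2)*(-8) = -15*(-5 - 2)/(-2)*(-8) = -(-15)*(-7)/2*(-8) = -15*7/2*(-8) = -105/2*(-8) = 420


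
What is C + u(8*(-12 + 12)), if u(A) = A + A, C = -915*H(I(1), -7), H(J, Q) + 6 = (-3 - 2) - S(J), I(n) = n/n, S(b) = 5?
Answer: 14640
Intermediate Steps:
I(n) = 1
H(J, Q) = -16 (H(J, Q) = -6 + ((-3 - 2) - 1*5) = -6 + (-5 - 5) = -6 - 10 = -16)
C = 14640 (C = -915*(-16) = 14640)
u(A) = 2*A
C + u(8*(-12 + 12)) = 14640 + 2*(8*(-12 + 12)) = 14640 + 2*(8*0) = 14640 + 2*0 = 14640 + 0 = 14640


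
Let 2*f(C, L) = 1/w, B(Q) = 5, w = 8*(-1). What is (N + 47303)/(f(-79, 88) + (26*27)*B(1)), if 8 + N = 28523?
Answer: 1213088/56159 ≈ 21.601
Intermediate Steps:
N = 28515 (N = -8 + 28523 = 28515)
w = -8
f(C, L) = -1/16 (f(C, L) = (½)/(-8) = (½)*(-⅛) = -1/16)
(N + 47303)/(f(-79, 88) + (26*27)*B(1)) = (28515 + 47303)/(-1/16 + (26*27)*5) = 75818/(-1/16 + 702*5) = 75818/(-1/16 + 3510) = 75818/(56159/16) = 75818*(16/56159) = 1213088/56159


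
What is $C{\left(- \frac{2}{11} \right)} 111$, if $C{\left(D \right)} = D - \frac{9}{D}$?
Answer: $\frac{120435}{22} \approx 5474.3$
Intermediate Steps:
$C{\left(D \right)} = D - \frac{9}{D}$
$C{\left(- \frac{2}{11} \right)} 111 = \left(- \frac{2}{11} - \frac{9}{\left(-2\right) \frac{1}{11}}\right) 111 = \left(\left(-2\right) \frac{1}{11} - \frac{9}{\left(-2\right) \frac{1}{11}}\right) 111 = \left(- \frac{2}{11} - \frac{9}{- \frac{2}{11}}\right) 111 = \left(- \frac{2}{11} - - \frac{99}{2}\right) 111 = \left(- \frac{2}{11} + \frac{99}{2}\right) 111 = \frac{1085}{22} \cdot 111 = \frac{120435}{22}$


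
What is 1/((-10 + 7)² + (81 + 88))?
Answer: 1/178 ≈ 0.0056180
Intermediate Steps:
1/((-10 + 7)² + (81 + 88)) = 1/((-3)² + 169) = 1/(9 + 169) = 1/178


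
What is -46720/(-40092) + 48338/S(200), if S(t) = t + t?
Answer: 244581887/2004600 ≈ 122.01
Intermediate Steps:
S(t) = 2*t
-46720/(-40092) + 48338/S(200) = -46720/(-40092) + 48338/((2*200)) = -46720*(-1/40092) + 48338/400 = 11680/10023 + 48338*(1/400) = 11680/10023 + 24169/200 = 244581887/2004600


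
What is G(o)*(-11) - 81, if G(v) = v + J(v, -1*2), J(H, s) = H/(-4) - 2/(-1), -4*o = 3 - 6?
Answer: -1747/16 ≈ -109.19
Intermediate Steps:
o = ¾ (o = -(3 - 6)/4 = -¼*(-3) = ¾ ≈ 0.75000)
J(H, s) = 2 - H/4 (J(H, s) = H*(-¼) - 2*(-1) = -H/4 + 2 = 2 - H/4)
G(v) = 2 + 3*v/4 (G(v) = v + (2 - v/4) = 2 + 3*v/4)
G(o)*(-11) - 81 = (2 + (¾)*(¾))*(-11) - 81 = (2 + 9/16)*(-11) - 81 = (41/16)*(-11) - 81 = -451/16 - 81 = -1747/16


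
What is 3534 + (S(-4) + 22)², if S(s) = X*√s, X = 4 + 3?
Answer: 3822 + 616*I ≈ 3822.0 + 616.0*I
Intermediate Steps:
X = 7
S(s) = 7*√s
3534 + (S(-4) + 22)² = 3534 + (7*√(-4) + 22)² = 3534 + (7*(2*I) + 22)² = 3534 + (14*I + 22)² = 3534 + (22 + 14*I)²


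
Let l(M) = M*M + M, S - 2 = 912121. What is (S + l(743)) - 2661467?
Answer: -1196552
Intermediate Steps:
S = 912123 (S = 2 + 912121 = 912123)
l(M) = M + M² (l(M) = M² + M = M + M²)
(S + l(743)) - 2661467 = (912123 + 743*(1 + 743)) - 2661467 = (912123 + 743*744) - 2661467 = (912123 + 552792) - 2661467 = 1464915 - 2661467 = -1196552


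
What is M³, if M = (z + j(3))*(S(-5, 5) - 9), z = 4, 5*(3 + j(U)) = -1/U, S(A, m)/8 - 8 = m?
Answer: 18821096/27 ≈ 6.9708e+5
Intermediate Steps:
S(A, m) = 64 + 8*m
j(U) = -3 - 1/(5*U) (j(U) = -3 + (-1/U)/5 = -3 - 1/(5*U))
M = 266/3 (M = (4 + (-3 - ⅕/3))*((64 + 8*5) - 9) = (4 + (-3 - ⅕*⅓))*((64 + 40) - 9) = (4 + (-3 - 1/15))*(104 - 9) = (4 - 46/15)*95 = (14/15)*95 = 266/3 ≈ 88.667)
M³ = (266/3)³ = 18821096/27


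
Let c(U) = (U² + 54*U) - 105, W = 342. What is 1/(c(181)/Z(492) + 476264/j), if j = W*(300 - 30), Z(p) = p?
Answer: 1892970/173012837 ≈ 0.010941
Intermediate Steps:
c(U) = -105 + U² + 54*U
j = 92340 (j = 342*(300 - 30) = 342*270 = 92340)
1/(c(181)/Z(492) + 476264/j) = 1/((-105 + 181² + 54*181)/492 + 476264/92340) = 1/((-105 + 32761 + 9774)*(1/492) + 476264*(1/92340)) = 1/(42430*(1/492) + 119066/23085) = 1/(21215/246 + 119066/23085) = 1/(173012837/1892970) = 1892970/173012837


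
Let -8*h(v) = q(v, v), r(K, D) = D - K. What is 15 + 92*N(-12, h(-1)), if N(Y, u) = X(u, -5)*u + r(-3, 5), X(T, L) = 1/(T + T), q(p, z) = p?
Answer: 797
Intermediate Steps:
X(T, L) = 1/(2*T)
h(v) = -v/8
N(Y, u) = 17/2 (N(Y, u) = (1/(2*u))*u + (5 - 1*(-3)) = ½ + (5 + 3) = ½ + 8 = 17/2)
15 + 92*N(-12, h(-1)) = 15 + 92*(17/2) = 15 + 782 = 797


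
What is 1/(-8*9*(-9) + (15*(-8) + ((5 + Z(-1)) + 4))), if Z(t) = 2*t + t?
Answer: 1/534 ≈ 0.0018727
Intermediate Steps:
Z(t) = 3*t
1/(-8*9*(-9) + (15*(-8) + ((5 + Z(-1)) + 4))) = 1/(-8*9*(-9) + (15*(-8) + ((5 + 3*(-1)) + 4))) = 1/(-72*(-9) + (-120 + ((5 - 3) + 4))) = 1/(648 + (-120 + (2 + 4))) = 1/(648 + (-120 + 6)) = 1/(648 - 114) = 1/534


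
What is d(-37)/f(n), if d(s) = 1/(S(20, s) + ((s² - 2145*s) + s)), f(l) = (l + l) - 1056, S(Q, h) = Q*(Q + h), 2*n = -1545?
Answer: -1/209008557 ≈ -4.7845e-9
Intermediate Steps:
n = -1545/2 (n = (½)*(-1545) = -1545/2 ≈ -772.50)
f(l) = -1056 + 2*l (f(l) = 2*l - 1056 = -1056 + 2*l)
d(s) = 1/(400 + s² - 2124*s) (d(s) = 1/(20*(20 + s) + ((s² - 2145*s) + s)) = 1/((400 + 20*s) + (s² - 2144*s)) = 1/(400 + s² - 2124*s))
d(-37)/f(n) = 1/((400 + (-37)² - 2124*(-37))*(-1056 + 2*(-1545/2))) = 1/((400 + 1369 + 78588)*(-1056 - 1545)) = 1/(80357*(-2601)) = (1/80357)*(-1/2601) = -1/209008557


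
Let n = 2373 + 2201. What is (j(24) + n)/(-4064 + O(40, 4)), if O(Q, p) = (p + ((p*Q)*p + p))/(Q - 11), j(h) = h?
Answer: -66671/58604 ≈ -1.1377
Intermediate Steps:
O(Q, p) = (2*p + Q*p**2)/(-11 + Q) (O(Q, p) = (p + ((Q*p)*p + p))/(-11 + Q) = (p + (Q*p**2 + p))/(-11 + Q) = (p + (p + Q*p**2))/(-11 + Q) = (2*p + Q*p**2)/(-11 + Q))
n = 4574
(j(24) + n)/(-4064 + O(40, 4)) = (24 + 4574)/(-4064 + 4*(2 + 40*4)/(-11 + 40)) = 4598/(-4064 + 4*(2 + 160)/29) = 4598/(-4064 + 4*(1/29)*162) = 4598/(-4064 + 648/29) = 4598/(-117208/29) = 4598*(-29/117208) = -66671/58604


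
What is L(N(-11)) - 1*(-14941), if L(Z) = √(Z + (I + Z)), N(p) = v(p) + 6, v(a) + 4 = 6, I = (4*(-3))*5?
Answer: 14941 + 2*I*√11 ≈ 14941.0 + 6.6332*I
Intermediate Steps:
I = -60 (I = -12*5 = -60)
v(a) = 2 (v(a) = -4 + 6 = 2)
N(p) = 8 (N(p) = 2 + 6 = 8)
L(Z) = √(-60 + 2*Z) (L(Z) = √(Z + (-60 + Z)) = √(-60 + 2*Z))
L(N(-11)) - 1*(-14941) = √(-60 + 2*8) - 1*(-14941) = √(-60 + 16) + 14941 = √(-44) + 14941 = 2*I*√11 + 14941 = 14941 + 2*I*√11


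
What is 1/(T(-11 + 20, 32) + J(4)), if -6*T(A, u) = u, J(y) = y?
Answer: -3/4 ≈ -0.75000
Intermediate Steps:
T(A, u) = -u/6
1/(T(-11 + 20, 32) + J(4)) = 1/(-1/6*32 + 4) = 1/(-16/3 + 4) = 1/(-4/3) = -3/4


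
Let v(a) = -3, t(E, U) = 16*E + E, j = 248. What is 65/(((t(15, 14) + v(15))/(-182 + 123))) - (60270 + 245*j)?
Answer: -30503395/252 ≈ -1.2105e+5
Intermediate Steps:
t(E, U) = 17*E
65/(((t(15, 14) + v(15))/(-182 + 123))) - (60270 + 245*j) = 65/(((17*15 - 3)/(-182 + 123))) - 245/(1/(248 + 246)) = 65/(((255 - 3)/(-59))) - 245/(1/494) = 65/((252*(-1/59))) - 245/1/494 = 65/(-252/59) - 245*494 = 65*(-59/252) - 121030 = -3835/252 - 121030 = -30503395/252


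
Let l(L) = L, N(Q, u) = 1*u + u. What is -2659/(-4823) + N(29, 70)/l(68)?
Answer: 214008/81991 ≈ 2.6101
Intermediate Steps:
N(Q, u) = 2*u (N(Q, u) = u + u = 2*u)
-2659/(-4823) + N(29, 70)/l(68) = -2659/(-4823) + (2*70)/68 = -2659*(-1/4823) + 140*(1/68) = 2659/4823 + 35/17 = 214008/81991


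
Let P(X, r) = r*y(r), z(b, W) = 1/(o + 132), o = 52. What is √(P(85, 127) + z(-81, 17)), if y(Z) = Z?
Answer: √136515902/92 ≈ 127.00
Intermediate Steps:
z(b, W) = 1/184 (z(b, W) = 1/(52 + 132) = 1/184)
P(X, r) = r² (P(X, r) = r*r = r²)
√(P(85, 127) + z(-81, 17)) = √(127² + 1/184) = √(16129 + 1/184) = √(2967737/184) = √136515902/92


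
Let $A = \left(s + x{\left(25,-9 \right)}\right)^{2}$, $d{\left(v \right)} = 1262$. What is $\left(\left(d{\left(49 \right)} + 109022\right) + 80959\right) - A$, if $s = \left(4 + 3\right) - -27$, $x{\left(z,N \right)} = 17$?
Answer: $188642$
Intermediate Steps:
$s = 34$ ($s = 7 + 27 = 34$)
$A = 2601$ ($A = \left(34 + 17\right)^{2} = 51^{2} = 2601$)
$\left(\left(d{\left(49 \right)} + 109022\right) + 80959\right) - A = \left(\left(1262 + 109022\right) + 80959\right) - 2601 = \left(110284 + 80959\right) - 2601 = 191243 - 2601 = 188642$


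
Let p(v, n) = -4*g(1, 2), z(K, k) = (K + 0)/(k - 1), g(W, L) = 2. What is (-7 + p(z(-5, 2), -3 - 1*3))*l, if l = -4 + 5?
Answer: -15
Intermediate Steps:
z(K, k) = K/(-1 + k)
p(v, n) = -8 (p(v, n) = -4*2 = -8)
l = 1
(-7 + p(z(-5, 2), -3 - 1*3))*l = (-7 - 8)*1 = -15*1 = -15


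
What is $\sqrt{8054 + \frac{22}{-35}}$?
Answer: $\frac{2 \sqrt{2466345}}{35} \approx 89.741$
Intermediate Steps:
$\sqrt{8054 + \frac{22}{-35}} = \sqrt{8054 + 22 \left(- \frac{1}{35}\right)} = \sqrt{8054 - \frac{22}{35}} = \sqrt{\frac{281868}{35}} = \frac{2 \sqrt{2466345}}{35}$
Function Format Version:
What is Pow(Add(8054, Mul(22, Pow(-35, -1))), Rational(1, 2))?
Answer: Mul(Rational(2, 35), Pow(2466345, Rational(1, 2))) ≈ 89.741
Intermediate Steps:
Pow(Add(8054, Mul(22, Pow(-35, -1))), Rational(1, 2)) = Pow(Add(8054, Mul(22, Rational(-1, 35))), Rational(1, 2)) = Pow(Add(8054, Rational(-22, 35)), Rational(1, 2)) = Pow(Rational(281868, 35), Rational(1, 2)) = Mul(Rational(2, 35), Pow(2466345, Rational(1, 2)))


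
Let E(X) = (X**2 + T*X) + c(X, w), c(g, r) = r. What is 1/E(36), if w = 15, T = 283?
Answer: 1/11499 ≈ 8.6964e-5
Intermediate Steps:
E(X) = 15 + X**2 + 283*X (E(X) = (X**2 + 283*X) + 15 = 15 + X**2 + 283*X)
1/E(36) = 1/(15 + 36**2 + 283*36) = 1/(15 + 1296 + 10188) = 1/11499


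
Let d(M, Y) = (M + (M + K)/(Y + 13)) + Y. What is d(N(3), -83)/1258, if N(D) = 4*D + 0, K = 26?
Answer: -1252/22015 ≈ -0.056870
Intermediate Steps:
N(D) = 4*D
d(M, Y) = M + Y + (26 + M)/(13 + Y) (d(M, Y) = (M + (M + 26)/(Y + 13)) + Y = (M + (26 + M)/(13 + Y)) + Y = M + Y + (26 + M)/(13 + Y))
d(N(3), -83)/1258 = ((26 + (-83)**2 + 13*(-83) + 14*(4*3) + (4*3)*(-83))/(13 - 83))/1258 = ((26 + 6889 - 1079 + 14*12 + 12*(-83))/(-70))*(1/1258) = -(26 + 6889 - 1079 + 168 - 996)/70*(1/1258) = -1/70*5008*(1/1258) = -2504/35*1/1258 = -1252/22015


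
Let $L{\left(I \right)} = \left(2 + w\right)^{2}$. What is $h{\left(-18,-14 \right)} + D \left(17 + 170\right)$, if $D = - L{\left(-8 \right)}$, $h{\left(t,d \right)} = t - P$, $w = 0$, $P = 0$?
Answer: $-766$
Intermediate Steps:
$L{\left(I \right)} = 4$ ($L{\left(I \right)} = \left(2 + 0\right)^{2} = 2^{2} = 4$)
$h{\left(t,d \right)} = t$ ($h{\left(t,d \right)} = t - 0 = t + 0 = t$)
$D = -4$ ($D = \left(-1\right) 4 = -4$)
$h{\left(-18,-14 \right)} + D \left(17 + 170\right) = -18 - 4 \left(17 + 170\right) = -18 - 748 = -766$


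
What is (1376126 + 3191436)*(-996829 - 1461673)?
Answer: -11229360312124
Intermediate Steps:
(1376126 + 3191436)*(-996829 - 1461673) = 4567562*(-2458502) = -11229360312124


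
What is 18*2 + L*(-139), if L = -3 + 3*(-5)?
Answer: 2538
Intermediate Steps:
L = -18 (L = -3 - 15 = -18)
18*2 + L*(-139) = 18*2 - 18*(-139) = 36 + 2502 = 2538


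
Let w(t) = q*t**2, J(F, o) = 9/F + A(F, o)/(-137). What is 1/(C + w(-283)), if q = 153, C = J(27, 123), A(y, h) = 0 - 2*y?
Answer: 411/5036236886 ≈ 8.1609e-8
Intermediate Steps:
A(y, h) = -2*y
J(F, o) = 9/F + 2*F/137 (J(F, o) = 9/F - 2*F/(-137) = 9/F - 2*F*(-1/137) = 9/F + 2*F/137)
C = 299/411 (C = 9/27 + (2/137)*27 = 9*(1/27) + 54/137 = 1/3 + 54/137 = 299/411 ≈ 0.72749)
w(t) = 153*t**2
1/(C + w(-283)) = 1/(299/411 + 153*(-283)**2) = 1/(299/411 + 153*80089) = 1/(299/411 + 12253617) = 1/(5036236886/411) = 411/5036236886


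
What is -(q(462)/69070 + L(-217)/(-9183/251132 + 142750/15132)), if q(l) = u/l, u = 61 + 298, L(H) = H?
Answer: 6578537436553853681/284880644057056740 ≈ 23.092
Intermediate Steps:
u = 359
q(l) = 359/l
-(q(462)/69070 + L(-217)/(-9183/251132 + 142750/15132)) = -((359/462)/69070 - 217/(-9183/251132 + 142750/15132)) = -((359*(1/462))*(1/69070) - 217/(-9183*1/251132 + 142750*(1/15132))) = -((359/462)*(1/69070) - 217/(-9183/251132 + 71375/7566)) = -(359/31910340 - 217/8927533961/950032356) = -(359/31910340 - 217*950032356/8927533961) = -(359/31910340 - 206157021252/8927533961) = -1*(-6578537436553853681/284880644057056740) = 6578537436553853681/284880644057056740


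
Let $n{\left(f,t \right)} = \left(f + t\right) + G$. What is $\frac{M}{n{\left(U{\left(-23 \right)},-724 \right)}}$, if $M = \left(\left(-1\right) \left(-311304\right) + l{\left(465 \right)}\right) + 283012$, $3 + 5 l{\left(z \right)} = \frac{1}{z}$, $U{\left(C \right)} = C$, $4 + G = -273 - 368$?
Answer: $- \frac{690891653}{1618200} \approx -426.95$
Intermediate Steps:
$G = -645$ ($G = -4 - 641 = -645$)
$l{\left(z \right)} = - \frac{3}{5} + \frac{1}{5 z}$
$n{\left(f,t \right)} = -645 + f + t$ ($n{\left(f,t \right)} = \left(f + t\right) - 645 = -645 + f + t$)
$M = \frac{1381783306}{2325}$ ($M = \left(\left(-1\right) \left(-311304\right) + \frac{1 - 1395}{5 \cdot 465}\right) + 283012 = \left(311304 + \frac{1}{5} \cdot \frac{1}{465} \left(1 - 1395\right)\right) + 283012 = \left(311304 + \frac{1}{5} \cdot \frac{1}{465} \left(-1394\right)\right) + 283012 = \left(311304 - \frac{1394}{2325}\right) + 283012 = \frac{723780406}{2325} + 283012 = \frac{1381783306}{2325} \approx 5.9432 \cdot 10^{5}$)
$\frac{M}{n{\left(U{\left(-23 \right)},-724 \right)}} = \frac{1381783306}{2325 \left(-645 - 23 - 724\right)} = \frac{1381783306}{2325 \left(-1392\right)} = \frac{1381783306}{2325} \left(- \frac{1}{1392}\right) = - \frac{690891653}{1618200}$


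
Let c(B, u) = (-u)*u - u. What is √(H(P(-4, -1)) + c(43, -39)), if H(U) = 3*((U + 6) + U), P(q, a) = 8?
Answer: 2*I*√354 ≈ 37.63*I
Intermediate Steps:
H(U) = 18 + 6*U (H(U) = 3*((6 + U) + U) = 3*(6 + 2*U) = 18 + 6*U)
c(B, u) = -u - u² (c(B, u) = -u² - u = -u - u²)
√(H(P(-4, -1)) + c(43, -39)) = √((18 + 6*8) - 1*(-39)*(1 - 39)) = √((18 + 48) - 1*(-39)*(-38)) = √(66 - 1482) = √(-1416) = 2*I*√354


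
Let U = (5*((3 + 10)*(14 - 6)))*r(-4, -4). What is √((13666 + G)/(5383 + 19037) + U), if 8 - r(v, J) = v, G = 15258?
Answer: √232615341255/6105 ≈ 79.001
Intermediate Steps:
r(v, J) = 8 - v
U = 6240 (U = (5*((3 + 10)*(14 - 6)))*(8 - 1*(-4)) = (5*(13*8))*(8 + 4) = (5*104)*12 = 520*12 = 6240)
√((13666 + G)/(5383 + 19037) + U) = √((13666 + 15258)/(5383 + 19037) + 6240) = √(28924/24420 + 6240) = √(28924*(1/24420) + 6240) = √(7231/6105 + 6240) = √(38102431/6105) = √232615341255/6105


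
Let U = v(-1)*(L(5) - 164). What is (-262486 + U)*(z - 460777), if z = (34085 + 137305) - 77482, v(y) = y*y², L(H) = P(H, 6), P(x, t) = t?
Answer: 96240011032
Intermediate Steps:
L(H) = 6
v(y) = y³
U = 158 (U = (-1)³*(6 - 164) = -1*(-158) = 158)
z = 93908 (z = 171390 - 77482 = 93908)
(-262486 + U)*(z - 460777) = (-262486 + 158)*(93908 - 460777) = -262328*(-366869) = 96240011032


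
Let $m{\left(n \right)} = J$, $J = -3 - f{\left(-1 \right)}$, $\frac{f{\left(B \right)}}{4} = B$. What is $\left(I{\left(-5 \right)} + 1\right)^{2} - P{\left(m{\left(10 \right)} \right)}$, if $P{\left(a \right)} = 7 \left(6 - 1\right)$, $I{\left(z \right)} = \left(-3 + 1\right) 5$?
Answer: $46$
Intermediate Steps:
$f{\left(B \right)} = 4 B$
$J = 1$ ($J = -3 - 4 \left(-1\right) = -3 - -4 = -3 + 4 = 1$)
$m{\left(n \right)} = 1$
$I{\left(z \right)} = -10$ ($I{\left(z \right)} = \left(-2\right) 5 = -10$)
$P{\left(a \right)} = 35$ ($P{\left(a \right)} = 7 \cdot 5 = 35$)
$\left(I{\left(-5 \right)} + 1\right)^{2} - P{\left(m{\left(10 \right)} \right)} = \left(-10 + 1\right)^{2} - 35 = \left(-9\right)^{2} - 35 = 81 - 35 = 46$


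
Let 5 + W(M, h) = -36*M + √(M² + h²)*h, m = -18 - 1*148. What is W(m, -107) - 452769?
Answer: -446798 - 107*√39005 ≈ -4.6793e+5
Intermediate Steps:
m = -166 (m = -18 - 148 = -166)
W(M, h) = -5 - 36*M + h*√(M² + h²) (W(M, h) = -5 + (-36*M + √(M² + h²)*h) = -5 + (-36*M + h*√(M² + h²)) = -5 - 36*M + h*√(M² + h²))
W(m, -107) - 452769 = (-5 - 36*(-166) - 107*√((-166)² + (-107)²)) - 452769 = (-5 + 5976 - 107*√(27556 + 11449)) - 452769 = (-5 + 5976 - 107*√39005) - 452769 = (5971 - 107*√39005) - 452769 = -446798 - 107*√39005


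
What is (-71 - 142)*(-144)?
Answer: 30672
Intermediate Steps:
(-71 - 142)*(-144) = -213*(-144) = 30672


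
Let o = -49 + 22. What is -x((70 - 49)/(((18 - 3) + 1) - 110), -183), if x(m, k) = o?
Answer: 27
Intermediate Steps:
o = -27
x(m, k) = -27
-x((70 - 49)/(((18 - 3) + 1) - 110), -183) = -1*(-27) = 27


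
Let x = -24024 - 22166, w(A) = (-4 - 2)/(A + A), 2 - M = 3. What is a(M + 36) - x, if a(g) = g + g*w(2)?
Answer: 92345/2 ≈ 46173.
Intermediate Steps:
M = -1 (M = 2 - 1*3 = 2 - 3 = -1)
w(A) = -3/A (w(A) = -6*1/(2*A) = -3/A)
x = -46190
a(g) = -g/2 (a(g) = g + g*(-3/2) = g - 3*g/2 = -g/2)
a(M + 36) - x = -(-1 + 36)/2 - 1*(-46190) = -½*35 + 46190 = -35/2 + 46190 = 92345/2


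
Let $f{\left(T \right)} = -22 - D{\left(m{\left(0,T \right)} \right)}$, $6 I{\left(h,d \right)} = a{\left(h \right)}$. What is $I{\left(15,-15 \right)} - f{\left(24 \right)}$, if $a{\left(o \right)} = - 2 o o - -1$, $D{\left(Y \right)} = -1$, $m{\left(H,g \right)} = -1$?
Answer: $- \frac{323}{6} \approx -53.833$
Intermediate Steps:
$a{\left(o \right)} = 1 - 2 o^{2}$ ($a{\left(o \right)} = - 2 o^{2} + 1 = 1 - 2 o^{2}$)
$I{\left(h,d \right)} = \frac{1}{6} - \frac{h^{2}}{3}$ ($I{\left(h,d \right)} = \frac{1 - 2 h^{2}}{6} = \frac{1}{6} - \frac{h^{2}}{3}$)
$f{\left(T \right)} = -21$ ($f{\left(T \right)} = -22 - -1 = -22 + 1 = -21$)
$I{\left(15,-15 \right)} - f{\left(24 \right)} = \left(\frac{1}{6} - \frac{15^{2}}{3}\right) - -21 = \left(\frac{1}{6} - 75\right) + 21 = - \frac{449}{6} + 21 = - \frac{323}{6}$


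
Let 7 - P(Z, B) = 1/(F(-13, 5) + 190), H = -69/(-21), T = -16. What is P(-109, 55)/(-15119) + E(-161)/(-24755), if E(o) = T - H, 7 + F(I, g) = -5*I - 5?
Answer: 40278859/127326941469 ≈ 0.00031634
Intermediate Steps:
F(I, g) = -12 - 5*I (F(I, g) = -7 + (-5*I - 5) = -7 + (-5 - 5*I) = -12 - 5*I)
H = 23/7 (H = -69*(-1/21) = 23/7 ≈ 3.2857)
E(o) = -135/7 (E(o) = -16 - 1*23/7 = -16 - 23/7 = -135/7)
P(Z, B) = 1700/243 (P(Z, B) = 7 - 1/((-12 - 5*(-13)) + 190) = 7 - 1/((-12 + 65) + 190) = 7 - 1/(53 + 190) = 7 - 1/243 = 1700/243)
P(-109, 55)/(-15119) + E(-161)/(-24755) = (1700/243)/(-15119) - 135/7/(-24755) = (1700/243)*(-1/15119) - 135/7*(-1/24755) = -1700/3673917 + 27/34657 = 40278859/127326941469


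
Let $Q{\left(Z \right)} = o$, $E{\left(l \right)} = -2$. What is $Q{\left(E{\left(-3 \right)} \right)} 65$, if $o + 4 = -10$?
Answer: $-910$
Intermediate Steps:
$o = -14$ ($o = -4 - 10 = -14$)
$Q{\left(Z \right)} = -14$
$Q{\left(E{\left(-3 \right)} \right)} 65 = \left(-14\right) 65 = -910$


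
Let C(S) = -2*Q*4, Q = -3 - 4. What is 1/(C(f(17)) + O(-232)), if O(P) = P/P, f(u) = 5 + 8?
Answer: 1/57 ≈ 0.017544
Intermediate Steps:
Q = -7
f(u) = 13
C(S) = 56 (C(S) = -2*(-7)*4 = 14*4 = 56)
O(P) = 1
1/(C(f(17)) + O(-232)) = 1/(56 + 1) = 1/57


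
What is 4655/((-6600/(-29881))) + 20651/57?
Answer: 537651449/25080 ≈ 21437.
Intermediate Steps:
4655/((-6600/(-29881))) + 20651/57 = 4655/((-6600*(-1/29881))) + 20651*(1/57) = 4655/(6600/29881) + 20651/57 = 4655*(29881/6600) + 20651/57 = 27819211/1320 + 20651/57 = 537651449/25080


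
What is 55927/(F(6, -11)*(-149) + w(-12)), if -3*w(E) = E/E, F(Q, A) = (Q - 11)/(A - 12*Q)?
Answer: -13925823/2318 ≈ -6007.7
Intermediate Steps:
F(Q, A) = (-11 + Q)/(A - 12*Q)
w(E) = -⅓ (w(E) = -E/(3*E) = -⅓*1 = -⅓)
55927/(F(6, -11)*(-149) + w(-12)) = 55927/(((-11 + 6)/(-11 - 12*6))*(-149) - ⅓) = 55927/((-5/(-11 - 72))*(-149) - ⅓) = 55927/((-5/(-83))*(-149) - ⅓) = 55927/(-1/83*(-5)*(-149) - ⅓) = 55927/((5/83)*(-149) - ⅓) = 55927/(-745/83 - ⅓) = 55927/(-2318/249) = 55927*(-249/2318) = -13925823/2318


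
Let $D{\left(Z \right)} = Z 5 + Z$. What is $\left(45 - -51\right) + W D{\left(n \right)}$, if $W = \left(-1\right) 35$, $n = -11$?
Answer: $2406$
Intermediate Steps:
$D{\left(Z \right)} = 6 Z$ ($D{\left(Z \right)} = 5 Z + Z = 6 Z$)
$W = -35$
$\left(45 - -51\right) + W D{\left(n \right)} = \left(45 - -51\right) - 35 \cdot 6 \left(-11\right) = \left(45 + 51\right) - -2310 = 96 + 2310 = 2406$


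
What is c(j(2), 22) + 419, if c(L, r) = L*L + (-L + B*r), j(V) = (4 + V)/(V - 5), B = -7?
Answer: 271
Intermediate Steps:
j(V) = (4 + V)/(-5 + V)
c(L, r) = L**2 - L - 7*r (c(L, r) = L*L + (-L - 7*r) = L**2 + (-L - 7*r) = L**2 - L - 7*r)
c(j(2), 22) + 419 = (((4 + 2)/(-5 + 2))**2 - (4 + 2)/(-5 + 2) - 7*22) + 419 = ((6/(-3))**2 - 6/(-3) - 154) + 419 = ((-1/3*6)**2 - (-1)*6/3 - 154) + 419 = ((-2)**2 - 1*(-2) - 154) + 419 = (4 + 2 - 154) + 419 = -148 + 419 = 271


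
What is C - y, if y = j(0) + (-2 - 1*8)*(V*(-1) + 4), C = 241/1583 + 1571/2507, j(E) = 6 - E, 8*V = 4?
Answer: 118179929/3968581 ≈ 29.779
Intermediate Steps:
V = ½ (V = (⅛)*4 = ½ ≈ 0.50000)
C = 3091080/3968581 (C = 241*(1/1583) + 1571*(1/2507) = 241/1583 + 1571/2507 = 3091080/3968581 ≈ 0.77889)
y = -29 (y = (6 - 1*0) + (-2 - 1*8)*((½)*(-1) + 4) = (6 + 0) + (-2 - 8)*(-½ + 4) = 6 - 10*7/2 = 6 - 35 = -29)
C - y = 3091080/3968581 - 1*(-29) = 3091080/3968581 + 29 = 118179929/3968581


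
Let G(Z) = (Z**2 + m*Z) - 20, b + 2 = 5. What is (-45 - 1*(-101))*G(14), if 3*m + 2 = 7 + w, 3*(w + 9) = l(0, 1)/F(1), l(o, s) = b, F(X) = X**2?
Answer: 9072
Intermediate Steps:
b = 3 (b = -2 + 5 = 3)
l(o, s) = 3
w = -8 (w = -9 + (3/(1**2))/3 = -9 + (3/1)/3 = -9 + (3*1)/3 = -9 + (1/3)*3 = -9 + 1 = -8)
m = -1 (m = -2/3 + (7 - 8)/3 = -2/3 + (1/3)*(-1) = -2/3 - 1/3 = -1)
G(Z) = -20 + Z**2 - Z (G(Z) = (Z**2 - Z) - 20 = -20 + Z**2 - Z)
(-45 - 1*(-101))*G(14) = (-45 - 1*(-101))*(-20 + 14**2 - 1*14) = (-45 + 101)*(-20 + 196 - 14) = 56*162 = 9072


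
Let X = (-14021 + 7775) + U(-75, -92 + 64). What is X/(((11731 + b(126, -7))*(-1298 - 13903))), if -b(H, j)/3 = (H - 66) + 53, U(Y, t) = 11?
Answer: 6235/173169792 ≈ 3.6005e-5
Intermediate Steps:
b(H, j) = 39 - 3*H (b(H, j) = -3*((H - 66) + 53) = -3*((-66 + H) + 53) = -3*(-13 + H) = 39 - 3*H)
X = -6235 (X = (-14021 + 7775) + 11 = -6246 + 11 = -6235)
X/(((11731 + b(126, -7))*(-1298 - 13903))) = -6235*1/((-1298 - 13903)*(11731 + (39 - 3*126))) = -6235*(-1/(15201*(11731 + (39 - 378)))) = -6235*(-1/(15201*(11731 - 339))) = -6235/(11392*(-15201)) = -6235/(-173169792) = -6235*(-1/173169792) = 6235/173169792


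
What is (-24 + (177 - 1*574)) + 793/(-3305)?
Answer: -1392198/3305 ≈ -421.24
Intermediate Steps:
(-24 + (177 - 1*574)) + 793/(-3305) = (-24 + (177 - 574)) + 793*(-1/3305) = (-24 - 397) - 793/3305 = -421 - 793/3305 = -1392198/3305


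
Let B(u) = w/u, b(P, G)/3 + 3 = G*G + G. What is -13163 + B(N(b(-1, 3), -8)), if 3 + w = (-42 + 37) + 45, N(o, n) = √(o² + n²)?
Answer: -13163 + 37*√793/793 ≈ -13162.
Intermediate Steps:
b(P, G) = -9 + 3*G + 3*G² (b(P, G) = -9 + 3*(G*G + G) = -9 + 3*(G² + G) = -9 + 3*(G + G²) = -9 + (3*G + 3*G²) = -9 + 3*G + 3*G²)
N(o, n) = √(n² + o²)
w = 37 (w = -3 + ((-42 + 37) + 45) = -3 + (-5 + 45) = -3 + 40 = 37)
B(u) = 37/u
-13163 + B(N(b(-1, 3), -8)) = -13163 + 37/(√((-8)² + (-9 + 3*3 + 3*3²)²)) = -13163 + 37/(√(64 + (-9 + 9 + 3*9)²)) = -13163 + 37/(√(64 + (-9 + 9 + 27)²)) = -13163 + 37/(√(64 + 27²)) = -13163 + 37/(√(64 + 729)) = -13163 + 37/(√793) = -13163 + 37*(√793/793) = -13163 + 37*√793/793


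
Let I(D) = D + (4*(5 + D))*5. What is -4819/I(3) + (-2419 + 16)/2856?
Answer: -4718251/155176 ≈ -30.406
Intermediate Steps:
I(D) = 100 + 21*D (I(D) = D + (20 + 4*D)*5 = D + (100 + 20*D) = 100 + 21*D)
-4819/I(3) + (-2419 + 16)/2856 = -4819/(100 + 21*3) + (-2419 + 16)/2856 = -4819/(100 + 63) - 2403*1/2856 = -4819/163 - 801/952 = -4718251/155176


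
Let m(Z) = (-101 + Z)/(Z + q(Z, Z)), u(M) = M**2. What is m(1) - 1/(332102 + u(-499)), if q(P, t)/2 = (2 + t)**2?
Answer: -58110319/11040957 ≈ -5.2632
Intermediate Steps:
q(P, t) = 2*(2 + t)**2
m(Z) = (-101 + Z)/(Z + 2*(2 + Z)**2)
m(1) - 1/(332102 + u(-499)) = (-101 + 1)/(1 + 2*(2 + 1)**2) - 1/(332102 + (-499)**2) = -100/(1 + 2*3**2) - 1/(332102 + 249001) = -100/(1 + 2*9) - 1/581103 = -100/(1 + 18) - 1*1/581103 = -100/19 - 1/581103 = -58110319/11040957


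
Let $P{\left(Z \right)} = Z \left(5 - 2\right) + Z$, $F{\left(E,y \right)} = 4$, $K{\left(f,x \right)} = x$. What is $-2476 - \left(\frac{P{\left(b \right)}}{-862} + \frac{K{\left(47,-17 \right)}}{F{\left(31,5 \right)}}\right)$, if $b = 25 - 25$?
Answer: $- \frac{9887}{4} \approx -2471.8$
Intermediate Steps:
$b = 0$ ($b = 25 - 25 = 0$)
$P{\left(Z \right)} = 4 Z$ ($P{\left(Z \right)} = Z 3 + Z = 3 Z + Z = 4 Z$)
$-2476 - \left(\frac{P{\left(b \right)}}{-862} + \frac{K{\left(47,-17 \right)}}{F{\left(31,5 \right)}}\right) = -2476 - \left(\frac{4 \cdot 0}{-862} - \frac{17}{4}\right) = -2476 - \left(0 \left(- \frac{1}{862}\right) - \frac{17}{4}\right) = -2476 - \left(0 - \frac{17}{4}\right) = -2476 - - \frac{17}{4} = -2476 + \frac{17}{4} = - \frac{9887}{4}$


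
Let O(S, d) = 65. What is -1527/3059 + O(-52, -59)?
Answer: 197308/3059 ≈ 64.501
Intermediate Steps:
-1527/3059 + O(-52, -59) = -1527/3059 + 65 = 197308/3059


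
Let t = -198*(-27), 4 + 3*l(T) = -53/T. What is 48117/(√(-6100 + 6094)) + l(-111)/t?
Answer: -391/1780218 - 16039*I*√6/2 ≈ -0.00021964 - 19644.0*I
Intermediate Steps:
l(T) = -4/3 - 53/(3*T) (l(T) = -4/3 + (-53/T)/3 = -4/3 - 53/(3*T))
t = 5346
48117/(√(-6100 + 6094)) + l(-111)/t = 48117/(√(-6100 + 6094)) + ((⅓)*(-53 - 4*(-111))/(-111))/5346 = 48117/(√(-6)) + ((⅓)*(-1/111)*(-53 + 444))*(1/5346) = 48117/((I*√6)) + ((⅓)*(-1/111)*391)*(1/5346) = 48117*(-I*√6/6) - 391/333*1/5346 = -16039*I*√6/2 - 391/1780218 = -391/1780218 - 16039*I*√6/2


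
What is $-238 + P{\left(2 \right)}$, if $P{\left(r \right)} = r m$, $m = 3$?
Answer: $-232$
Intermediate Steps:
$P{\left(r \right)} = 3 r$ ($P{\left(r \right)} = r 3 = 3 r$)
$-238 + P{\left(2 \right)} = -238 + 3 \cdot 2 = -238 + 6 = -232$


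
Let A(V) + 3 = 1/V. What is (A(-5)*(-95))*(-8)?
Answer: -2432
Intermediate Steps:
A(V) = -3 + 1/V
(A(-5)*(-95))*(-8) = ((-3 + 1/(-5))*(-95))*(-8) = ((-3 - 1/5)*(-95))*(-8) = -16/5*(-95)*(-8) = 304*(-8) = -2432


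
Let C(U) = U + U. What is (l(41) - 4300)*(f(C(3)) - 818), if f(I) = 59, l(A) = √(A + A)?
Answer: 3263700 - 759*√82 ≈ 3.2568e+6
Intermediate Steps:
l(A) = √2*√A (l(A) = √(2*A) = √2*√A)
C(U) = 2*U
(l(41) - 4300)*(f(C(3)) - 818) = (√2*√41 - 4300)*(59 - 818) = (√82 - 4300)*(-759) = (-4300 + √82)*(-759) = 3263700 - 759*√82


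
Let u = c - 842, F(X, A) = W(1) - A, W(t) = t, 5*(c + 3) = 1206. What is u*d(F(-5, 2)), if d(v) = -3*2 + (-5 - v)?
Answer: 6038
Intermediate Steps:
c = 1191/5 (c = -3 + (⅕)*1206 = -3 + 1206/5 = 1191/5 ≈ 238.20)
F(X, A) = 1 - A
d(v) = -11 - v (d(v) = -6 + (-5 - v) = -11 - v)
u = -3019/5 (u = 1191/5 - 842 = -3019/5 ≈ -603.80)
u*d(F(-5, 2)) = -3019*(-11 - (1 - 1*2))/5 = -3019*(-11 - (1 - 2))/5 = -3019*(-11 - 1*(-1))/5 = -3019*(-11 + 1)/5 = -3019/5*(-10) = 6038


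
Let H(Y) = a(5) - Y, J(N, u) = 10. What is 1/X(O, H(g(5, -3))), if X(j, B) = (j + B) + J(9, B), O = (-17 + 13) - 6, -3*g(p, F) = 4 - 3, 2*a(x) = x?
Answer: 6/17 ≈ 0.35294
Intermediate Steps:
a(x) = x/2
g(p, F) = -1/3 (g(p, F) = -(4 - 3)/3 = -1/3*1 = -1/3)
H(Y) = 5/2 - Y (H(Y) = (1/2)*5 - Y = 5/2 - Y)
O = -10 (O = -4 - 6 = -10)
X(j, B) = 10 + B + j (X(j, B) = (j + B) + 10 = (B + j) + 10 = 10 + B + j)
1/X(O, H(g(5, -3))) = 1/(10 + (5/2 - 1*(-1/3)) - 10) = 1/(10 + (5/2 + 1/3) - 10) = 1/(10 + 17/6 - 10) = 1/(17/6) = 6/17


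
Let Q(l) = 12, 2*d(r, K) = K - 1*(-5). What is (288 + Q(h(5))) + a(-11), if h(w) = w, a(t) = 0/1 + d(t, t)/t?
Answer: 3303/11 ≈ 300.27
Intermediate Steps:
d(r, K) = 5/2 + K/2 (d(r, K) = (K - 1*(-5))/2 = (K + 5)/2 = (5 + K)/2 = 5/2 + K/2)
a(t) = (5/2 + t/2)/t (a(t) = 0/1 + (5/2 + t/2)/t = 0*1 + (5/2 + t/2)/t = 0 + (5/2 + t/2)/t = (5/2 + t/2)/t)
(288 + Q(h(5))) + a(-11) = (288 + 12) + (½)*(5 - 11)/(-11) = 300 + (½)*(-1/11)*(-6) = 300 + 3/11 = 3303/11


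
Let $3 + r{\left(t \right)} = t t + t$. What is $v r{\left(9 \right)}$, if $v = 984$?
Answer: $85608$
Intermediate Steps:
$r{\left(t \right)} = -3 + t + t^{2}$ ($r{\left(t \right)} = -3 + \left(t t + t\right) = -3 + \left(t^{2} + t\right) = -3 + \left(t + t^{2}\right) = -3 + t + t^{2}$)
$v r{\left(9 \right)} = 984 \left(-3 + 9 + 9^{2}\right) = 984 \left(-3 + 9 + 81\right) = 984 \cdot 87 = 85608$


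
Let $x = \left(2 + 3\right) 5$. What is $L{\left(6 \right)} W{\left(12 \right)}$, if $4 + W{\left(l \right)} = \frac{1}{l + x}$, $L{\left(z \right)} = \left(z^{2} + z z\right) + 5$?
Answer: $- \frac{11319}{37} \approx -305.92$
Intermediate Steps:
$x = 25$ ($x = 5 \cdot 5 = 25$)
$L{\left(z \right)} = 5 + 2 z^{2}$ ($L{\left(z \right)} = \left(z^{2} + z^{2}\right) + 5 = 2 z^{2} + 5 = 5 + 2 z^{2}$)
$W{\left(l \right)} = -4 + \frac{1}{25 + l}$ ($W{\left(l \right)} = -4 + \frac{1}{l + 25} = -4 + \frac{1}{25 + l}$)
$L{\left(6 \right)} W{\left(12 \right)} = \left(5 + 2 \cdot 6^{2}\right) \frac{-99 - 48}{25 + 12} = \left(5 + 2 \cdot 36\right) \frac{-99 - 48}{37} = \left(5 + 72\right) \frac{1}{37} \left(-147\right) = 77 \left(- \frac{147}{37}\right) = - \frac{11319}{37}$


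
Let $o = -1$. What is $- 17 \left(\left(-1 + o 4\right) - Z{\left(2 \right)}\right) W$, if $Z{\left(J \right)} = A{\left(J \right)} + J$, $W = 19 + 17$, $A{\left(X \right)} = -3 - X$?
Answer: $1224$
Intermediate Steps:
$W = 36$
$Z{\left(J \right)} = -3$ ($Z{\left(J \right)} = \left(-3 - J\right) + J = -3$)
$- 17 \left(\left(-1 + o 4\right) - Z{\left(2 \right)}\right) W = - 17 \left(\left(-1 - 4\right) - -3\right) 36 = - 17 \left(\left(-1 - 4\right) + 3\right) 36 = - 17 \left(-5 + 3\right) 36 = \left(-17\right) \left(-2\right) 36 = 34 \cdot 36 = 1224$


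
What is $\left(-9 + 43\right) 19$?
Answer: $646$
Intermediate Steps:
$\left(-9 + 43\right) 19 = 34 \cdot 19 = 646$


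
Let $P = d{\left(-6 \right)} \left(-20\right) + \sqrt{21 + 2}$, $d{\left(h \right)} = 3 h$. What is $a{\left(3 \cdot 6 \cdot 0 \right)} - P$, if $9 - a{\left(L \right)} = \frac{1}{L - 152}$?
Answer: $- \frac{53351}{152} - \sqrt{23} \approx -355.79$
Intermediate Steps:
$a{\left(L \right)} = 9 - \frac{1}{-152 + L}$ ($a{\left(L \right)} = 9 - \frac{1}{L - 152} = 9 - \frac{1}{-152 + L}$)
$P = 360 + \sqrt{23}$ ($P = 3 \left(-6\right) \left(-20\right) + \sqrt{21 + 2} = \left(-18\right) \left(-20\right) + \sqrt{23} = 360 + \sqrt{23} \approx 364.8$)
$a{\left(3 \cdot 6 \cdot 0 \right)} - P = \frac{-1369 + 9 \cdot 3 \cdot 6 \cdot 0}{-152 + 3 \cdot 6 \cdot 0} - \left(360 + \sqrt{23}\right) = \frac{-1369 + 9 \cdot 18 \cdot 0}{-152 + 18 \cdot 0} - \left(360 + \sqrt{23}\right) = \frac{-1369 + 9 \cdot 0}{-152 + 0} - \left(360 + \sqrt{23}\right) = \frac{-1369 + 0}{-152} - \left(360 + \sqrt{23}\right) = \left(- \frac{1}{152}\right) \left(-1369\right) - \left(360 + \sqrt{23}\right) = \frac{1369}{152} - \left(360 + \sqrt{23}\right) = - \frac{53351}{152} - \sqrt{23}$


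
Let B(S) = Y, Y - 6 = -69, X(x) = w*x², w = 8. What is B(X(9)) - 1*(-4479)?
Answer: 4416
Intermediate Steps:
X(x) = 8*x²
Y = -63 (Y = 6 - 69 = -63)
B(S) = -63
B(X(9)) - 1*(-4479) = -63 - 1*(-4479) = -63 + 4479 = 4416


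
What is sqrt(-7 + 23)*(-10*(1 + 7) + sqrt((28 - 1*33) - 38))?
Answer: -320 + 4*I*sqrt(43) ≈ -320.0 + 26.23*I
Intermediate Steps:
sqrt(-7 + 23)*(-10*(1 + 7) + sqrt((28 - 1*33) - 38)) = sqrt(16)*(-10*8 + sqrt((28 - 33) - 38)) = 4*(-80 + sqrt(-5 - 38)) = 4*(-80 + sqrt(-43)) = 4*(-80 + I*sqrt(43)) = -320 + 4*I*sqrt(43)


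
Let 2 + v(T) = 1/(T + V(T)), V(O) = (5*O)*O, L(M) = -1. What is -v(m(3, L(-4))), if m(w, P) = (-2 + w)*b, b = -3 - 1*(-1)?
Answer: 35/18 ≈ 1.9444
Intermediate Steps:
b = -2 (b = -3 + 1 = -2)
m(w, P) = 4 - 2*w (m(w, P) = (-2 + w)*(-2) = 4 - 2*w)
V(O) = 5*O²
v(T) = -2 + 1/(T + 5*T²)
-v(m(3, L(-4))) = -(1 - 10*(4 - 2*3)² - 2*(4 - 2*3))/((4 - 2*3)*(1 + 5*(4 - 2*3))) = -(1 - 10*(4 - 6)² - 2*(4 - 6))/((4 - 6)*(1 + 5*(4 - 6))) = -(1 - 10*(-2)² - 2*(-2))/((-2)*(1 + 5*(-2))) = -(-1)*(1 - 10*4 + 4)/(2*(1 - 10)) = -(-1)*(1 - 40 + 4)/(2*(-9)) = -(-1)*(-1)*(-35)/(2*9) = -1*(-35/18) = 35/18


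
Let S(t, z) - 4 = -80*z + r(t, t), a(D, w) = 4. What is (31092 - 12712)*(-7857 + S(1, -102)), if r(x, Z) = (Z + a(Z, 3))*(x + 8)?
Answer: 6469760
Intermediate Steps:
r(x, Z) = (4 + Z)*(8 + x) (r(x, Z) = (Z + 4)*(x + 8) = (4 + Z)*(8 + x))
S(t, z) = 36 + t**2 - 80*z + 12*t (S(t, z) = 4 + (-80*z + (32 + 4*t + 8*t + t*t)) = 4 + (-80*z + (32 + 4*t + 8*t + t**2)) = 4 + (-80*z + (32 + t**2 + 12*t)) = 4 + (32 + t**2 - 80*z + 12*t) = 36 + t**2 - 80*z + 12*t)
(31092 - 12712)*(-7857 + S(1, -102)) = (31092 - 12712)*(-7857 + (36 + 1**2 - 80*(-102) + 12*1)) = 18380*(-7857 + (36 + 1 + 8160 + 12)) = 18380*(-7857 + 8209) = 18380*352 = 6469760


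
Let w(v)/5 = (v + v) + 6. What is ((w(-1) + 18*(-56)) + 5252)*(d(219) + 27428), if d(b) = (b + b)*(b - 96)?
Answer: 346671728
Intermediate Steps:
w(v) = 30 + 10*v (w(v) = 5*((v + v) + 6) = 5*(2*v + 6) = 5*(6 + 2*v) = 30 + 10*v)
d(b) = 2*b*(-96 + b) (d(b) = (2*b)*(-96 + b) = 2*b*(-96 + b))
((w(-1) + 18*(-56)) + 5252)*(d(219) + 27428) = (((30 + 10*(-1)) + 18*(-56)) + 5252)*(2*219*(-96 + 219) + 27428) = (((30 - 10) - 1008) + 5252)*(2*219*123 + 27428) = ((20 - 1008) + 5252)*(53874 + 27428) = (-988 + 5252)*81302 = 4264*81302 = 346671728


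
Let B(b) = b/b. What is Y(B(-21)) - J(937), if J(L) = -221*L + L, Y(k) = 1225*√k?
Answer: 207365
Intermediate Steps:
B(b) = 1
J(L) = -220*L
Y(B(-21)) - J(937) = 1225*√1 - (-220)*937 = 1225*1 - 1*(-206140) = 1225 + 206140 = 207365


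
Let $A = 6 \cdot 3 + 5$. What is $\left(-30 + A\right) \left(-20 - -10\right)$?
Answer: $70$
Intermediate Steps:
$A = 23$ ($A = 18 + 5 = 23$)
$\left(-30 + A\right) \left(-20 - -10\right) = \left(-30 + 23\right) \left(-20 - -10\right) = - 7 \left(-20 + 10\right) = \left(-7\right) \left(-10\right) = 70$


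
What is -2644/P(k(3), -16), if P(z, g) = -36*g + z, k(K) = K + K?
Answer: -1322/291 ≈ -4.5430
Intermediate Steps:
k(K) = 2*K
P(z, g) = z - 36*g
-2644/P(k(3), -16) = -2644/(2*3 - 36*(-16)) = -2644/(6 + 576) = -2644/582 = -2644*1/582 = -1322/291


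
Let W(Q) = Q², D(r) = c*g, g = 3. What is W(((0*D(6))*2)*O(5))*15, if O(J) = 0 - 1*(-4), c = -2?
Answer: 0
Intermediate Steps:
O(J) = 4 (O(J) = 0 + 4 = 4)
D(r) = -6 (D(r) = -2*3 = -6)
W(((0*D(6))*2)*O(5))*15 = (((0*(-6))*2)*4)²*15 = ((0*2)*4)²*15 = (0*4)²*15 = 0²*15 = 0*15 = 0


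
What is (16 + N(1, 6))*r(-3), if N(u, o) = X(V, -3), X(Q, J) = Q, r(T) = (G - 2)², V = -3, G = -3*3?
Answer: 1573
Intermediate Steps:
G = -9
r(T) = 121 (r(T) = (-9 - 2)² = (-11)² = 121)
N(u, o) = -3
(16 + N(1, 6))*r(-3) = (16 - 3)*121 = 13*121 = 1573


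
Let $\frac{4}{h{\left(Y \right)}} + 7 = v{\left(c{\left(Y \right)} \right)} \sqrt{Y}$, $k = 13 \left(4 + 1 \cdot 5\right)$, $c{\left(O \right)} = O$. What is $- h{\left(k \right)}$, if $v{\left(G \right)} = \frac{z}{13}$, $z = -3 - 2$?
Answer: $\frac{91}{103} - \frac{15 \sqrt{13}}{103} \approx 0.35841$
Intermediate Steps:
$z = -5$ ($z = -3 - 2 = -5$)
$v{\left(G \right)} = - \frac{5}{13}$
$k = 117$ ($k = 13 \left(4 + 5\right) = 13 \cdot 9 = 117$)
$h{\left(Y \right)} = \frac{4}{-7 - \frac{5 \sqrt{Y}}{13}}$
$- h{\left(k \right)} = - \frac{-52}{91 + 5 \sqrt{117}} = - \frac{-52}{91 + 5 \cdot 3 \sqrt{13}} = - \frac{-52}{91 + 15 \sqrt{13}} = \frac{52}{91 + 15 \sqrt{13}}$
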